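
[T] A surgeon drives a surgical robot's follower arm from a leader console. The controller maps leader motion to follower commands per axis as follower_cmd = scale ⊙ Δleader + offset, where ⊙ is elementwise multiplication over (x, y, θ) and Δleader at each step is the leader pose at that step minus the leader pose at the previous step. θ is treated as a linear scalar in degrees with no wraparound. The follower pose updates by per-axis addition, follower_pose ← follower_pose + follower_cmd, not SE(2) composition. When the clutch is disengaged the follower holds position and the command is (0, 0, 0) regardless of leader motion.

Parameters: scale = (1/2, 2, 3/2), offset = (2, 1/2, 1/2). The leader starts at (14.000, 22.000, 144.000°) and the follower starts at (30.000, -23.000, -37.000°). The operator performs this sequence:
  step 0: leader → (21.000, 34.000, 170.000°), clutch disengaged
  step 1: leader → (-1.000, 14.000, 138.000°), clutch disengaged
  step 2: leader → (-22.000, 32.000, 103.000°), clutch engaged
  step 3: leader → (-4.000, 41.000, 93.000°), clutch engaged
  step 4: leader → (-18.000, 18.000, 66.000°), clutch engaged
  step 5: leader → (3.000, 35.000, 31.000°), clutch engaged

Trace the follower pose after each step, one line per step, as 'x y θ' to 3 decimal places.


step 0: Δleader=(7.000, 12.000, 26.000°), disengaged; cmd=(0,0,0) → follower holds at (30.000, -23.000, -37.000°)
step 1: Δleader=(-22.000, -20.000, -32.000°), disengaged; cmd=(0,0,0) → follower holds at (30.000, -23.000, -37.000°)
step 2: Δleader=(-21.000, 18.000, -35.000°), engaged; cmd=(-8.500, 36.500, -52.000°) → follower=(21.500, 13.500, -89.000°)
step 3: Δleader=(18.000, 9.000, -10.000°), engaged; cmd=(11.000, 18.500, -14.500°) → follower=(32.500, 32.000, -103.500°)
step 4: Δleader=(-14.000, -23.000, -27.000°), engaged; cmd=(-5.000, -45.500, -40.000°) → follower=(27.500, -13.500, -143.500°)
step 5: Δleader=(21.000, 17.000, -35.000°), engaged; cmd=(12.500, 34.500, -52.000°) → follower=(40.000, 21.000, -195.500°)

30.000 -23.000 -37.000
30.000 -23.000 -37.000
21.500 13.500 -89.000
32.500 32.000 -103.500
27.500 -13.500 -143.500
40.000 21.000 -195.500


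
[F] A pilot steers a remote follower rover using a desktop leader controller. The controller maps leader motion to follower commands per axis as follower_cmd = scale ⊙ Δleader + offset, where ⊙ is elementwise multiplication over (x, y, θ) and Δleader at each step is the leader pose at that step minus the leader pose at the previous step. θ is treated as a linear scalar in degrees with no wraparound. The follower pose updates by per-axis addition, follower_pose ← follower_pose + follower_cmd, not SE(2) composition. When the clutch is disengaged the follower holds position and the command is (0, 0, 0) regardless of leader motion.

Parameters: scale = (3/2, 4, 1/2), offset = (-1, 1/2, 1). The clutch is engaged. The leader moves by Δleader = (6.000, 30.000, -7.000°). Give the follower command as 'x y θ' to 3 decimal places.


axis x: 3/2·6.000 + -1 = 8.000
axis y: 4·30.000 + 1/2 = 120.500
axis θ: 1/2·-7.000 + 1 = -2.500

8.000 120.500 -2.500


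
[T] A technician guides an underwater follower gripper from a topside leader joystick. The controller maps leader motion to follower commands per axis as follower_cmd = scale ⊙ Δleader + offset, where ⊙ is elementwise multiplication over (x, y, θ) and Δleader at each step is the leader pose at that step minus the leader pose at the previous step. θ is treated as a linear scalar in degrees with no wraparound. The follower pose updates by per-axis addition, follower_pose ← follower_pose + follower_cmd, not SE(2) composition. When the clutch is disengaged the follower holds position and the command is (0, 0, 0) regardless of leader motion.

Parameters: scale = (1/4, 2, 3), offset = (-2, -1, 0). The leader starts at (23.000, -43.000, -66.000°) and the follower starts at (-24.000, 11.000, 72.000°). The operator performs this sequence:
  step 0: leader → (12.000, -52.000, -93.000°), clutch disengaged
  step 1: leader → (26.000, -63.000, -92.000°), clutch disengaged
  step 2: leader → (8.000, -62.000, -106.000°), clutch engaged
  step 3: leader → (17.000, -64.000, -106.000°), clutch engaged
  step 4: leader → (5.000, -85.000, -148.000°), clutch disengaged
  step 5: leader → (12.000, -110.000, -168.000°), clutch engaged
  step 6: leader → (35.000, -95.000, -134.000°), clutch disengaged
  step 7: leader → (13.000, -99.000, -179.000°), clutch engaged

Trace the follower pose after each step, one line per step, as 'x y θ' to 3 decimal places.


step 0: Δleader=(-11.000, -9.000, -27.000°), disengaged; cmd=(0,0,0) → follower holds at (-24.000, 11.000, 72.000°)
step 1: Δleader=(14.000, -11.000, 1.000°), disengaged; cmd=(0,0,0) → follower holds at (-24.000, 11.000, 72.000°)
step 2: Δleader=(-18.000, 1.000, -14.000°), engaged; cmd=(-6.500, 1.000, -42.000°) → follower=(-30.500, 12.000, 30.000°)
step 3: Δleader=(9.000, -2.000, 0.000°), engaged; cmd=(0.250, -5.000, 0.000°) → follower=(-30.250, 7.000, 30.000°)
step 4: Δleader=(-12.000, -21.000, -42.000°), disengaged; cmd=(0,0,0) → follower holds at (-30.250, 7.000, 30.000°)
step 5: Δleader=(7.000, -25.000, -20.000°), engaged; cmd=(-0.250, -51.000, -60.000°) → follower=(-30.500, -44.000, -30.000°)
step 6: Δleader=(23.000, 15.000, 34.000°), disengaged; cmd=(0,0,0) → follower holds at (-30.500, -44.000, -30.000°)
step 7: Δleader=(-22.000, -4.000, -45.000°), engaged; cmd=(-7.500, -9.000, -135.000°) → follower=(-38.000, -53.000, -165.000°)

-24.000 11.000 72.000
-24.000 11.000 72.000
-30.500 12.000 30.000
-30.250 7.000 30.000
-30.250 7.000 30.000
-30.500 -44.000 -30.000
-30.500 -44.000 -30.000
-38.000 -53.000 -165.000


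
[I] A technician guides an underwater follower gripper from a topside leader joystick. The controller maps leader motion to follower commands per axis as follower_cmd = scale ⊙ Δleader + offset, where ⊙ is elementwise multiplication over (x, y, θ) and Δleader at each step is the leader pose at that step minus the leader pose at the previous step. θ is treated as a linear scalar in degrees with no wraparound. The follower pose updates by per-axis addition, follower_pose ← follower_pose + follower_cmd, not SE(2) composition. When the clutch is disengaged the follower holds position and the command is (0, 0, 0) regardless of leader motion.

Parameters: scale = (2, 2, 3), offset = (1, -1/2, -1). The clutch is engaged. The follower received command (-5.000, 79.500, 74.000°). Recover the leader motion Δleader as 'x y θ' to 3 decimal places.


axis x: (-5.000 − 1) / (2) = -3.000
axis y: (79.500 − -1/2) / (2) = 40.000
axis θ: (74.000 − -1) / (3) = 25.000

-3.000 40.000 25.000


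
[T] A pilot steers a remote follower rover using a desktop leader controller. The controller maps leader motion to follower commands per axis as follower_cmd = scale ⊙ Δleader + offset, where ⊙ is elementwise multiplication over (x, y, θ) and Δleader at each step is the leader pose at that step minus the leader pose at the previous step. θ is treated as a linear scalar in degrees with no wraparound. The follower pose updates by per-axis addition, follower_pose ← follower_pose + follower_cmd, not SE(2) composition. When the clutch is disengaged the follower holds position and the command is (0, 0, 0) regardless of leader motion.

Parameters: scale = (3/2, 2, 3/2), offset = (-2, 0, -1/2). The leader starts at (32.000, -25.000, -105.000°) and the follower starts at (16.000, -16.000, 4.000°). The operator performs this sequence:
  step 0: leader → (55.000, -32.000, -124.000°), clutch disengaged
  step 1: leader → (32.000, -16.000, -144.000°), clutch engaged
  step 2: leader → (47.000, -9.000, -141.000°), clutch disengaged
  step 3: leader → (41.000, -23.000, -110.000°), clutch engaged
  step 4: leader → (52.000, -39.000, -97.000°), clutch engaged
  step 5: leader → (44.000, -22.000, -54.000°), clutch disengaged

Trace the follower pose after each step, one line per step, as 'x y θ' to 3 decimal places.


16.000 -16.000 4.000
-20.500 16.000 -26.500
-20.500 16.000 -26.500
-31.500 -12.000 19.500
-17.000 -44.000 38.500
-17.000 -44.000 38.500

step 0: Δleader=(23.000, -7.000, -19.000°), disengaged; cmd=(0,0,0) → follower holds at (16.000, -16.000, 4.000°)
step 1: Δleader=(-23.000, 16.000, -20.000°), engaged; cmd=(-36.500, 32.000, -30.500°) → follower=(-20.500, 16.000, -26.500°)
step 2: Δleader=(15.000, 7.000, 3.000°), disengaged; cmd=(0,0,0) → follower holds at (-20.500, 16.000, -26.500°)
step 3: Δleader=(-6.000, -14.000, 31.000°), engaged; cmd=(-11.000, -28.000, 46.000°) → follower=(-31.500, -12.000, 19.500°)
step 4: Δleader=(11.000, -16.000, 13.000°), engaged; cmd=(14.500, -32.000, 19.000°) → follower=(-17.000, -44.000, 38.500°)
step 5: Δleader=(-8.000, 17.000, 43.000°), disengaged; cmd=(0,0,0) → follower holds at (-17.000, -44.000, 38.500°)


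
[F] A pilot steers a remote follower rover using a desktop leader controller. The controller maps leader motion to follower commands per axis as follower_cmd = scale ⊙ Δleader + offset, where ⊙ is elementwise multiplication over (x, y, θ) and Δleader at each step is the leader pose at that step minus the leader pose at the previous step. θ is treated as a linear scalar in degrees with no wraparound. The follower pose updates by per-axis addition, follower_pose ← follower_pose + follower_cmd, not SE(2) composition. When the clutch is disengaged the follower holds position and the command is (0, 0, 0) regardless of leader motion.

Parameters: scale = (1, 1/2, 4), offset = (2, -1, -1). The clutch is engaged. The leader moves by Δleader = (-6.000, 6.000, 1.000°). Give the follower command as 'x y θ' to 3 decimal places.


-4.000 2.000 3.000

axis x: 1·-6.000 + 2 = -4.000
axis y: 1/2·6.000 + -1 = 2.000
axis θ: 4·1.000 + -1 = 3.000


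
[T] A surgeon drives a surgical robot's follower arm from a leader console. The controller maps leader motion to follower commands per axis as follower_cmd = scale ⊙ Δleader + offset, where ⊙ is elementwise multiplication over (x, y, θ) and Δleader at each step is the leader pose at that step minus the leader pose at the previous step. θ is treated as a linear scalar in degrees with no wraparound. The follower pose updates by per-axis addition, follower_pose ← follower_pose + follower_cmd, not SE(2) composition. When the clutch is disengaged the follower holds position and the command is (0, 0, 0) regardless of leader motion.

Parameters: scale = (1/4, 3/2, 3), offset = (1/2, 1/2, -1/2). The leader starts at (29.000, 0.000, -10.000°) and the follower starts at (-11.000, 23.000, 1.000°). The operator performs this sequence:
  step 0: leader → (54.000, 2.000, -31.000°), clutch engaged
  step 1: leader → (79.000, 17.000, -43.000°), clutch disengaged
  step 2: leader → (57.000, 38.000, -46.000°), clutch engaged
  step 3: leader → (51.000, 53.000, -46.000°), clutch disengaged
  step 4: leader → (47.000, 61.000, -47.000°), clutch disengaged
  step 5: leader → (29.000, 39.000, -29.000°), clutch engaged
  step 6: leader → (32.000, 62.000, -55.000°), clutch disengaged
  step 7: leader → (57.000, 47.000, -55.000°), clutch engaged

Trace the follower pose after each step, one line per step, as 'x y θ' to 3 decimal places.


-4.250 26.500 -62.500
-4.250 26.500 -62.500
-9.250 58.500 -72.000
-9.250 58.500 -72.000
-9.250 58.500 -72.000
-13.250 26.000 -18.500
-13.250 26.000 -18.500
-6.500 4.000 -19.000

step 0: Δleader=(25.000, 2.000, -21.000°), engaged; cmd=(6.750, 3.500, -63.500°) → follower=(-4.250, 26.500, -62.500°)
step 1: Δleader=(25.000, 15.000, -12.000°), disengaged; cmd=(0,0,0) → follower holds at (-4.250, 26.500, -62.500°)
step 2: Δleader=(-22.000, 21.000, -3.000°), engaged; cmd=(-5.000, 32.000, -9.500°) → follower=(-9.250, 58.500, -72.000°)
step 3: Δleader=(-6.000, 15.000, 0.000°), disengaged; cmd=(0,0,0) → follower holds at (-9.250, 58.500, -72.000°)
step 4: Δleader=(-4.000, 8.000, -1.000°), disengaged; cmd=(0,0,0) → follower holds at (-9.250, 58.500, -72.000°)
step 5: Δleader=(-18.000, -22.000, 18.000°), engaged; cmd=(-4.000, -32.500, 53.500°) → follower=(-13.250, 26.000, -18.500°)
step 6: Δleader=(3.000, 23.000, -26.000°), disengaged; cmd=(0,0,0) → follower holds at (-13.250, 26.000, -18.500°)
step 7: Δleader=(25.000, -15.000, 0.000°), engaged; cmd=(6.750, -22.000, -0.500°) → follower=(-6.500, 4.000, -19.000°)


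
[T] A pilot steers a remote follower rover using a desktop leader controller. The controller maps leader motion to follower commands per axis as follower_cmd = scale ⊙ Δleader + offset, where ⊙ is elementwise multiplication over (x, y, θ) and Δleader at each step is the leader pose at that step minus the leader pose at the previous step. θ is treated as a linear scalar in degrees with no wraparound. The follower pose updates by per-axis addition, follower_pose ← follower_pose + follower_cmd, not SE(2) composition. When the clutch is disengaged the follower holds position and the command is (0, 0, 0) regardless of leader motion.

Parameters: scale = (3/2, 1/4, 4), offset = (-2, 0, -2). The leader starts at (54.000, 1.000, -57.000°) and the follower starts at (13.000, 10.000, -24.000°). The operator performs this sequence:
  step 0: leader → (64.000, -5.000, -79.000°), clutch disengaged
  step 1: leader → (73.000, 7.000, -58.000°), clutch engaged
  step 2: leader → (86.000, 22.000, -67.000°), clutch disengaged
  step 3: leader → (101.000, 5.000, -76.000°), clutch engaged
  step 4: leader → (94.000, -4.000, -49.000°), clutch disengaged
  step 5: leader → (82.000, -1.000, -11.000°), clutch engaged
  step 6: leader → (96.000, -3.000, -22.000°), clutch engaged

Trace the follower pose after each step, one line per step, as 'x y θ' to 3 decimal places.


13.000 10.000 -24.000
24.500 13.000 58.000
24.500 13.000 58.000
45.000 8.750 20.000
45.000 8.750 20.000
25.000 9.500 170.000
44.000 9.000 124.000

step 0: Δleader=(10.000, -6.000, -22.000°), disengaged; cmd=(0,0,0) → follower holds at (13.000, 10.000, -24.000°)
step 1: Δleader=(9.000, 12.000, 21.000°), engaged; cmd=(11.500, 3.000, 82.000°) → follower=(24.500, 13.000, 58.000°)
step 2: Δleader=(13.000, 15.000, -9.000°), disengaged; cmd=(0,0,0) → follower holds at (24.500, 13.000, 58.000°)
step 3: Δleader=(15.000, -17.000, -9.000°), engaged; cmd=(20.500, -4.250, -38.000°) → follower=(45.000, 8.750, 20.000°)
step 4: Δleader=(-7.000, -9.000, 27.000°), disengaged; cmd=(0,0,0) → follower holds at (45.000, 8.750, 20.000°)
step 5: Δleader=(-12.000, 3.000, 38.000°), engaged; cmd=(-20.000, 0.750, 150.000°) → follower=(25.000, 9.500, 170.000°)
step 6: Δleader=(14.000, -2.000, -11.000°), engaged; cmd=(19.000, -0.500, -46.000°) → follower=(44.000, 9.000, 124.000°)


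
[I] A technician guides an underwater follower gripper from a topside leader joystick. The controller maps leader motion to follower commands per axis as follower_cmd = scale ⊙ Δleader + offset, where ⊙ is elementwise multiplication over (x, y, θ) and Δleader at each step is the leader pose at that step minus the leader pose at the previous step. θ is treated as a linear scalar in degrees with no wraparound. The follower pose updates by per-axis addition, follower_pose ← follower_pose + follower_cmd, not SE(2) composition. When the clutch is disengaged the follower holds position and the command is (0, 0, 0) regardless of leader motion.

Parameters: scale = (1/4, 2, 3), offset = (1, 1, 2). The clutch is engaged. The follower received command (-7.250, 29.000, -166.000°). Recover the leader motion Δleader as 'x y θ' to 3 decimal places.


axis x: (-7.250 − 1) / (1/4) = -33.000
axis y: (29.000 − 1) / (2) = 14.000
axis θ: (-166.000 − 2) / (3) = -56.000

-33.000 14.000 -56.000


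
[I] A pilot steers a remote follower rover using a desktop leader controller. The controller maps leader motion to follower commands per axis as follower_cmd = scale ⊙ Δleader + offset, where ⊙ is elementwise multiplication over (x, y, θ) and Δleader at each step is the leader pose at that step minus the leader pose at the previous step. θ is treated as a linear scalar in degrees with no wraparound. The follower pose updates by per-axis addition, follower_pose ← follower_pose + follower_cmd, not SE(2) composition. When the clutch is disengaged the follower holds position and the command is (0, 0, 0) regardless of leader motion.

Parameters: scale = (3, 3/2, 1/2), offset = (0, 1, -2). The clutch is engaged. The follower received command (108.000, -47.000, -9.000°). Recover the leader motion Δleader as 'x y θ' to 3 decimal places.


axis x: (108.000 − 0) / (3) = 36.000
axis y: (-47.000 − 1) / (3/2) = -32.000
axis θ: (-9.000 − -2) / (1/2) = -14.000

36.000 -32.000 -14.000


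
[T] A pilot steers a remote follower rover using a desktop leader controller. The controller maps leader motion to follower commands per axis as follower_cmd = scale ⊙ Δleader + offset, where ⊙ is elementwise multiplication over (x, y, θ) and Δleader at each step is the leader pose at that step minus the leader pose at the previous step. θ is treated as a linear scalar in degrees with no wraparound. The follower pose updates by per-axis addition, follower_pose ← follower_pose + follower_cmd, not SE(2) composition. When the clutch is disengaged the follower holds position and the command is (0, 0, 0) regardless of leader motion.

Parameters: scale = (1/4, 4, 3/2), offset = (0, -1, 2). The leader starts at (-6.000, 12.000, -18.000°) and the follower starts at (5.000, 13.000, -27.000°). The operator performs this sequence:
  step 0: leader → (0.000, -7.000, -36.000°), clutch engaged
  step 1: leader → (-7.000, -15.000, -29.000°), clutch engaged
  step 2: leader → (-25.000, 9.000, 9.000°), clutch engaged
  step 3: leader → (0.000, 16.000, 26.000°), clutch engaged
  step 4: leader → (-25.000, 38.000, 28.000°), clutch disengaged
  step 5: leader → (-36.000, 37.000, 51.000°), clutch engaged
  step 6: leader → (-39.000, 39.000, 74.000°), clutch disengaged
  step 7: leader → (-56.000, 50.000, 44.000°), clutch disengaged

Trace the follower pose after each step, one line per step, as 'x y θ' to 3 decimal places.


6.500 -64.000 -52.000
4.750 -97.000 -39.500
0.250 -2.000 19.500
6.500 25.000 47.000
6.500 25.000 47.000
3.750 20.000 83.500
3.750 20.000 83.500
3.750 20.000 83.500

step 0: Δleader=(6.000, -19.000, -18.000°), engaged; cmd=(1.500, -77.000, -25.000°) → follower=(6.500, -64.000, -52.000°)
step 1: Δleader=(-7.000, -8.000, 7.000°), engaged; cmd=(-1.750, -33.000, 12.500°) → follower=(4.750, -97.000, -39.500°)
step 2: Δleader=(-18.000, 24.000, 38.000°), engaged; cmd=(-4.500, 95.000, 59.000°) → follower=(0.250, -2.000, 19.500°)
step 3: Δleader=(25.000, 7.000, 17.000°), engaged; cmd=(6.250, 27.000, 27.500°) → follower=(6.500, 25.000, 47.000°)
step 4: Δleader=(-25.000, 22.000, 2.000°), disengaged; cmd=(0,0,0) → follower holds at (6.500, 25.000, 47.000°)
step 5: Δleader=(-11.000, -1.000, 23.000°), engaged; cmd=(-2.750, -5.000, 36.500°) → follower=(3.750, 20.000, 83.500°)
step 6: Δleader=(-3.000, 2.000, 23.000°), disengaged; cmd=(0,0,0) → follower holds at (3.750, 20.000, 83.500°)
step 7: Δleader=(-17.000, 11.000, -30.000°), disengaged; cmd=(0,0,0) → follower holds at (3.750, 20.000, 83.500°)


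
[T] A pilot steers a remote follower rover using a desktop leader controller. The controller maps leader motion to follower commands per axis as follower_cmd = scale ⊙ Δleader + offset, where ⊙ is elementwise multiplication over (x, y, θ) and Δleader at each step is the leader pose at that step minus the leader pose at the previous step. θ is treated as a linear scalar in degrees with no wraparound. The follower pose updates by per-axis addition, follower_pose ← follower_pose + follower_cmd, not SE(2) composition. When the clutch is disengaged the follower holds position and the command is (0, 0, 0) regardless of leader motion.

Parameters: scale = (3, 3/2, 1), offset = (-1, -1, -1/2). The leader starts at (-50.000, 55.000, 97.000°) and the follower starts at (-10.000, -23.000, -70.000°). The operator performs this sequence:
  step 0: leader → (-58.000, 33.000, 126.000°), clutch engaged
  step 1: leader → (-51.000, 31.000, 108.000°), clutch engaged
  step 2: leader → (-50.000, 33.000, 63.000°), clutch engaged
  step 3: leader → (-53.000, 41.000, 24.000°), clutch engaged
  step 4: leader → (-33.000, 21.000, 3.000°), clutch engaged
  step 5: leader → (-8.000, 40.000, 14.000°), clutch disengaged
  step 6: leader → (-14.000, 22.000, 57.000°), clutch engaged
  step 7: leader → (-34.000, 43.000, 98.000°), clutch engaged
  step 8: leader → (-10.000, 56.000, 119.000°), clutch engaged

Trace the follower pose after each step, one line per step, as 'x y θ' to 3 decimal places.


-35.000 -57.000 -41.500
-15.000 -61.000 -60.000
-13.000 -59.000 -105.500
-23.000 -48.000 -145.000
36.000 -79.000 -166.500
36.000 -79.000 -166.500
17.000 -107.000 -124.000
-44.000 -76.500 -83.500
27.000 -58.000 -63.000

step 0: Δleader=(-8.000, -22.000, 29.000°), engaged; cmd=(-25.000, -34.000, 28.500°) → follower=(-35.000, -57.000, -41.500°)
step 1: Δleader=(7.000, -2.000, -18.000°), engaged; cmd=(20.000, -4.000, -18.500°) → follower=(-15.000, -61.000, -60.000°)
step 2: Δleader=(1.000, 2.000, -45.000°), engaged; cmd=(2.000, 2.000, -45.500°) → follower=(-13.000, -59.000, -105.500°)
step 3: Δleader=(-3.000, 8.000, -39.000°), engaged; cmd=(-10.000, 11.000, -39.500°) → follower=(-23.000, -48.000, -145.000°)
step 4: Δleader=(20.000, -20.000, -21.000°), engaged; cmd=(59.000, -31.000, -21.500°) → follower=(36.000, -79.000, -166.500°)
step 5: Δleader=(25.000, 19.000, 11.000°), disengaged; cmd=(0,0,0) → follower holds at (36.000, -79.000, -166.500°)
step 6: Δleader=(-6.000, -18.000, 43.000°), engaged; cmd=(-19.000, -28.000, 42.500°) → follower=(17.000, -107.000, -124.000°)
step 7: Δleader=(-20.000, 21.000, 41.000°), engaged; cmd=(-61.000, 30.500, 40.500°) → follower=(-44.000, -76.500, -83.500°)
step 8: Δleader=(24.000, 13.000, 21.000°), engaged; cmd=(71.000, 18.500, 20.500°) → follower=(27.000, -58.000, -63.000°)


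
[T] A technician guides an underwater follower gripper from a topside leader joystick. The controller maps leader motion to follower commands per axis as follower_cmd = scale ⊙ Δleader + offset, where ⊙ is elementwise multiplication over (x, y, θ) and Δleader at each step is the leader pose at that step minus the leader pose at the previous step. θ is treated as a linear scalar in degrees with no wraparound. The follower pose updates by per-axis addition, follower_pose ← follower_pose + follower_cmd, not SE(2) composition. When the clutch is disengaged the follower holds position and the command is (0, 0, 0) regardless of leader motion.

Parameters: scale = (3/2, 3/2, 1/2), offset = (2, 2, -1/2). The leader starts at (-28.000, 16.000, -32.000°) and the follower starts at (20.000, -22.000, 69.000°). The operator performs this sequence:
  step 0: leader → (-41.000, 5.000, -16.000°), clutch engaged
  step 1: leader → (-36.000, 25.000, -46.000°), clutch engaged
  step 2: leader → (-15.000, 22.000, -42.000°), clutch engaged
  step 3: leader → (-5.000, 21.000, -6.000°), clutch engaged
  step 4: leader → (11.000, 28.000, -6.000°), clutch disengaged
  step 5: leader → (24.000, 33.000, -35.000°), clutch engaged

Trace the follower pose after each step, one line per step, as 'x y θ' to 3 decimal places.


2.500 -36.500 76.500
12.000 -4.500 61.000
45.500 -7.000 62.500
62.500 -6.500 80.000
62.500 -6.500 80.000
84.000 3.000 65.000

step 0: Δleader=(-13.000, -11.000, 16.000°), engaged; cmd=(-17.500, -14.500, 7.500°) → follower=(2.500, -36.500, 76.500°)
step 1: Δleader=(5.000, 20.000, -30.000°), engaged; cmd=(9.500, 32.000, -15.500°) → follower=(12.000, -4.500, 61.000°)
step 2: Δleader=(21.000, -3.000, 4.000°), engaged; cmd=(33.500, -2.500, 1.500°) → follower=(45.500, -7.000, 62.500°)
step 3: Δleader=(10.000, -1.000, 36.000°), engaged; cmd=(17.000, 0.500, 17.500°) → follower=(62.500, -6.500, 80.000°)
step 4: Δleader=(16.000, 7.000, 0.000°), disengaged; cmd=(0,0,0) → follower holds at (62.500, -6.500, 80.000°)
step 5: Δleader=(13.000, 5.000, -29.000°), engaged; cmd=(21.500, 9.500, -15.000°) → follower=(84.000, 3.000, 65.000°)


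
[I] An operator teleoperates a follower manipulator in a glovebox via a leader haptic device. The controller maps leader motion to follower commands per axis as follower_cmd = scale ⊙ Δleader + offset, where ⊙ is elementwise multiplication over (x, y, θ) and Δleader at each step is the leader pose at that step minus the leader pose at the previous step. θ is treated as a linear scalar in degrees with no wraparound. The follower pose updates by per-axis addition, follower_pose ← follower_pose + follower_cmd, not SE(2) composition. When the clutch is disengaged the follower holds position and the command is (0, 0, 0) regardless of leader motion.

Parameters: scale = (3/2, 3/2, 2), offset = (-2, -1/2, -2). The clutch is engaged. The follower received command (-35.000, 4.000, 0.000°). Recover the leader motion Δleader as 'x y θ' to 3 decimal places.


-22.000 3.000 1.000

axis x: (-35.000 − -2) / (3/2) = -22.000
axis y: (4.000 − -1/2) / (3/2) = 3.000
axis θ: (0.000 − -2) / (2) = 1.000


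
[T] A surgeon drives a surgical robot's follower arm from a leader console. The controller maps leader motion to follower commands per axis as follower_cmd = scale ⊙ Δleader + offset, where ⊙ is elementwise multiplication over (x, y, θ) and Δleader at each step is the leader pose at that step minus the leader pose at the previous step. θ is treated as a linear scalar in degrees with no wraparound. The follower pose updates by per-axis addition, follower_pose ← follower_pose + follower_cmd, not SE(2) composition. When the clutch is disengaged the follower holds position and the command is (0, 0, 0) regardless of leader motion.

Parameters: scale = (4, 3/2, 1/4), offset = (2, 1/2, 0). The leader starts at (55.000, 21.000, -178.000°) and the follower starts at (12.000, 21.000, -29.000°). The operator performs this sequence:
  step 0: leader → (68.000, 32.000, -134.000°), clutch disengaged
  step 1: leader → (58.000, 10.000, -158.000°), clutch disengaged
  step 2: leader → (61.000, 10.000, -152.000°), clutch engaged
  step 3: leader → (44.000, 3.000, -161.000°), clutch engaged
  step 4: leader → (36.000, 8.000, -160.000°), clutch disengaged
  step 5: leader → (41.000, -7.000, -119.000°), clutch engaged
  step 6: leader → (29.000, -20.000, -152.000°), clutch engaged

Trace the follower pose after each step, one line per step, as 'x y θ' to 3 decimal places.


step 0: Δleader=(13.000, 11.000, 44.000°), disengaged; cmd=(0,0,0) → follower holds at (12.000, 21.000, -29.000°)
step 1: Δleader=(-10.000, -22.000, -24.000°), disengaged; cmd=(0,0,0) → follower holds at (12.000, 21.000, -29.000°)
step 2: Δleader=(3.000, 0.000, 6.000°), engaged; cmd=(14.000, 0.500, 1.500°) → follower=(26.000, 21.500, -27.500°)
step 3: Δleader=(-17.000, -7.000, -9.000°), engaged; cmd=(-66.000, -10.000, -2.250°) → follower=(-40.000, 11.500, -29.750°)
step 4: Δleader=(-8.000, 5.000, 1.000°), disengaged; cmd=(0,0,0) → follower holds at (-40.000, 11.500, -29.750°)
step 5: Δleader=(5.000, -15.000, 41.000°), engaged; cmd=(22.000, -22.000, 10.250°) → follower=(-18.000, -10.500, -19.500°)
step 6: Δleader=(-12.000, -13.000, -33.000°), engaged; cmd=(-46.000, -19.000, -8.250°) → follower=(-64.000, -29.500, -27.750°)

12.000 21.000 -29.000
12.000 21.000 -29.000
26.000 21.500 -27.500
-40.000 11.500 -29.750
-40.000 11.500 -29.750
-18.000 -10.500 -19.500
-64.000 -29.500 -27.750


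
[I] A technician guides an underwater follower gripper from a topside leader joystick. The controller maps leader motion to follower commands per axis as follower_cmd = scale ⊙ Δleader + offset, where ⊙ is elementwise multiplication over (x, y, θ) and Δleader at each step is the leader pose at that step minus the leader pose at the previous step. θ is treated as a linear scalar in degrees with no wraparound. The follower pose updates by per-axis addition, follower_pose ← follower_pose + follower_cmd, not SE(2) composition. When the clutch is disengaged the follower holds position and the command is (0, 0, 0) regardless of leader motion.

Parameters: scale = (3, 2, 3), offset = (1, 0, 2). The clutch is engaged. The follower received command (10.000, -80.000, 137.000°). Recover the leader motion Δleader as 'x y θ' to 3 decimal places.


axis x: (10.000 − 1) / (3) = 3.000
axis y: (-80.000 − 0) / (2) = -40.000
axis θ: (137.000 − 2) / (3) = 45.000

3.000 -40.000 45.000


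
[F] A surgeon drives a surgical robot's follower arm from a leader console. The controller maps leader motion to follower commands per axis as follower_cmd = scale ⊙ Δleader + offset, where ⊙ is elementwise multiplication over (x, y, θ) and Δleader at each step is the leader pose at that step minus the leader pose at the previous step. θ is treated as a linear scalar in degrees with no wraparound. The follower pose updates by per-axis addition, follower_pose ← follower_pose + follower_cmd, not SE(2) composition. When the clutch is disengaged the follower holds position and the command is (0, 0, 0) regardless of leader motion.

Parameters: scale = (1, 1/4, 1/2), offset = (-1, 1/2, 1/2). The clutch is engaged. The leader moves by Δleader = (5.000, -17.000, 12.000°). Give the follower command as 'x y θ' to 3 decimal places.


axis x: 1·5.000 + -1 = 4.000
axis y: 1/4·-17.000 + 1/2 = -3.750
axis θ: 1/2·12.000 + 1/2 = 6.500

4.000 -3.750 6.500


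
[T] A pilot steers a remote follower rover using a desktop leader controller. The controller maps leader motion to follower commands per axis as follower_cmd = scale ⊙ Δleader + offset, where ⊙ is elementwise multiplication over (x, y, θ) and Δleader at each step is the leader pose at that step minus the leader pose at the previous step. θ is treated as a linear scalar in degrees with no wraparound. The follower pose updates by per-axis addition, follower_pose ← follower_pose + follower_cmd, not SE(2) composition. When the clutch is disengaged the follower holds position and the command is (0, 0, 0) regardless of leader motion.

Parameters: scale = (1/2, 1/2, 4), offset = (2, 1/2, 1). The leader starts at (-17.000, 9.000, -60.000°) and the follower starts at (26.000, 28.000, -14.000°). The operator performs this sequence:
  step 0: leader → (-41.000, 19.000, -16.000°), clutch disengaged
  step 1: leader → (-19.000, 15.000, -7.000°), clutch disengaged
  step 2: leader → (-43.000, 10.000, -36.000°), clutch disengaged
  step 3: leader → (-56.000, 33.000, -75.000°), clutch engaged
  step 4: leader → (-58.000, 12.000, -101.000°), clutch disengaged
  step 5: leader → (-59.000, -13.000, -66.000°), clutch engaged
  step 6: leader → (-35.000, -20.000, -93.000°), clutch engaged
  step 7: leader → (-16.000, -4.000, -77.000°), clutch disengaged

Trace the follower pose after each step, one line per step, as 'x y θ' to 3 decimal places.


26.000 28.000 -14.000
26.000 28.000 -14.000
26.000 28.000 -14.000
21.500 40.000 -169.000
21.500 40.000 -169.000
23.000 28.000 -28.000
37.000 25.000 -135.000
37.000 25.000 -135.000

step 0: Δleader=(-24.000, 10.000, 44.000°), disengaged; cmd=(0,0,0) → follower holds at (26.000, 28.000, -14.000°)
step 1: Δleader=(22.000, -4.000, 9.000°), disengaged; cmd=(0,0,0) → follower holds at (26.000, 28.000, -14.000°)
step 2: Δleader=(-24.000, -5.000, -29.000°), disengaged; cmd=(0,0,0) → follower holds at (26.000, 28.000, -14.000°)
step 3: Δleader=(-13.000, 23.000, -39.000°), engaged; cmd=(-4.500, 12.000, -155.000°) → follower=(21.500, 40.000, -169.000°)
step 4: Δleader=(-2.000, -21.000, -26.000°), disengaged; cmd=(0,0,0) → follower holds at (21.500, 40.000, -169.000°)
step 5: Δleader=(-1.000, -25.000, 35.000°), engaged; cmd=(1.500, -12.000, 141.000°) → follower=(23.000, 28.000, -28.000°)
step 6: Δleader=(24.000, -7.000, -27.000°), engaged; cmd=(14.000, -3.000, -107.000°) → follower=(37.000, 25.000, -135.000°)
step 7: Δleader=(19.000, 16.000, 16.000°), disengaged; cmd=(0,0,0) → follower holds at (37.000, 25.000, -135.000°)


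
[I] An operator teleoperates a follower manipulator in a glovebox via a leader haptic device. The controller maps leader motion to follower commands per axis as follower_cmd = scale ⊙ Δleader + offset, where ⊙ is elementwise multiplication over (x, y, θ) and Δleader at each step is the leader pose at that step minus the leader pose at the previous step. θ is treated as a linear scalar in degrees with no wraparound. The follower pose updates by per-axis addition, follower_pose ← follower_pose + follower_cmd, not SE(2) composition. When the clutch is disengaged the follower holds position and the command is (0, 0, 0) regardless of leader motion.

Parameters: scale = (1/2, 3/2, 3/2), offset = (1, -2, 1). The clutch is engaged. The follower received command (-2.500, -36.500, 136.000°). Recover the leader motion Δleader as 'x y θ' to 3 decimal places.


axis x: (-2.500 − 1) / (1/2) = -7.000
axis y: (-36.500 − -2) / (3/2) = -23.000
axis θ: (136.000 − 1) / (3/2) = 90.000

-7.000 -23.000 90.000


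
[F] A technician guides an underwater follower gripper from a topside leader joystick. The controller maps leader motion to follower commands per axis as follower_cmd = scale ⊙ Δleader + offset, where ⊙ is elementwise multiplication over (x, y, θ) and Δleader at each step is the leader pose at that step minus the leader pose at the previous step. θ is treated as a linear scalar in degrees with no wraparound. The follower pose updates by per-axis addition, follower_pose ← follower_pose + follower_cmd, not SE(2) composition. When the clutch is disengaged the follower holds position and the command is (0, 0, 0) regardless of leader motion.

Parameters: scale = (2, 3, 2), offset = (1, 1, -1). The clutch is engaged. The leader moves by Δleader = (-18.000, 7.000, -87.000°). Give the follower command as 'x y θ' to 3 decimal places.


-35.000 22.000 -175.000

axis x: 2·-18.000 + 1 = -35.000
axis y: 3·7.000 + 1 = 22.000
axis θ: 2·-87.000 + -1 = -175.000


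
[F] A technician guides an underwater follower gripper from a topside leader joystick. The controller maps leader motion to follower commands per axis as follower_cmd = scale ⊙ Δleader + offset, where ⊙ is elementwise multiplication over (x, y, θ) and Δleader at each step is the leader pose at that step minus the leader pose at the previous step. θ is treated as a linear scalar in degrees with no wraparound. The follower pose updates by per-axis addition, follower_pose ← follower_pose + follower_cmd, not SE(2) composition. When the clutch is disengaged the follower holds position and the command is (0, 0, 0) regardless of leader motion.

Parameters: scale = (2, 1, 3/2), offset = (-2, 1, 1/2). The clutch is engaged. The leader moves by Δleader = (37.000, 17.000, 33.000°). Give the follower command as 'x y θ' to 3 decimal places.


axis x: 2·37.000 + -2 = 72.000
axis y: 1·17.000 + 1 = 18.000
axis θ: 3/2·33.000 + 1/2 = 50.000

72.000 18.000 50.000


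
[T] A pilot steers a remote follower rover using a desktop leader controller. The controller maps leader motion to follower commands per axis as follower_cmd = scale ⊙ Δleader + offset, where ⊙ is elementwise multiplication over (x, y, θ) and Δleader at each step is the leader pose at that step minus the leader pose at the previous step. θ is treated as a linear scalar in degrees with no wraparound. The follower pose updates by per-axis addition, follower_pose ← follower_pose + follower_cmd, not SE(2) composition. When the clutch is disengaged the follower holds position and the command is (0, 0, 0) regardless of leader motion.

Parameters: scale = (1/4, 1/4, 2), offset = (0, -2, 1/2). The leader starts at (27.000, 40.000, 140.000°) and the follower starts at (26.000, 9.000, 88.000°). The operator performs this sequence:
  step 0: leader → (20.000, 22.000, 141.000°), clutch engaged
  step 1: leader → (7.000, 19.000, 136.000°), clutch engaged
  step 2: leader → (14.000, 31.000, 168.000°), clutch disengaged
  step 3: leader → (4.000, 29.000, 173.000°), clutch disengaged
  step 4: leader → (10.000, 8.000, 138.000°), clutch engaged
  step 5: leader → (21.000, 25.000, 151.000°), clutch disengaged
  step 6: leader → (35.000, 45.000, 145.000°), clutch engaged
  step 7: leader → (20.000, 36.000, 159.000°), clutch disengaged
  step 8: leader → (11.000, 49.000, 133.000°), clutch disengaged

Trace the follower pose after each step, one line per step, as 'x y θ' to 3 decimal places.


24.250 2.500 90.500
21.000 -0.250 81.000
21.000 -0.250 81.000
21.000 -0.250 81.000
22.500 -7.500 11.500
22.500 -7.500 11.500
26.000 -4.500 0.000
26.000 -4.500 0.000
26.000 -4.500 0.000

step 0: Δleader=(-7.000, -18.000, 1.000°), engaged; cmd=(-1.750, -6.500, 2.500°) → follower=(24.250, 2.500, 90.500°)
step 1: Δleader=(-13.000, -3.000, -5.000°), engaged; cmd=(-3.250, -2.750, -9.500°) → follower=(21.000, -0.250, 81.000°)
step 2: Δleader=(7.000, 12.000, 32.000°), disengaged; cmd=(0,0,0) → follower holds at (21.000, -0.250, 81.000°)
step 3: Δleader=(-10.000, -2.000, 5.000°), disengaged; cmd=(0,0,0) → follower holds at (21.000, -0.250, 81.000°)
step 4: Δleader=(6.000, -21.000, -35.000°), engaged; cmd=(1.500, -7.250, -69.500°) → follower=(22.500, -7.500, 11.500°)
step 5: Δleader=(11.000, 17.000, 13.000°), disengaged; cmd=(0,0,0) → follower holds at (22.500, -7.500, 11.500°)
step 6: Δleader=(14.000, 20.000, -6.000°), engaged; cmd=(3.500, 3.000, -11.500°) → follower=(26.000, -4.500, 0.000°)
step 7: Δleader=(-15.000, -9.000, 14.000°), disengaged; cmd=(0,0,0) → follower holds at (26.000, -4.500, 0.000°)
step 8: Δleader=(-9.000, 13.000, -26.000°), disengaged; cmd=(0,0,0) → follower holds at (26.000, -4.500, 0.000°)


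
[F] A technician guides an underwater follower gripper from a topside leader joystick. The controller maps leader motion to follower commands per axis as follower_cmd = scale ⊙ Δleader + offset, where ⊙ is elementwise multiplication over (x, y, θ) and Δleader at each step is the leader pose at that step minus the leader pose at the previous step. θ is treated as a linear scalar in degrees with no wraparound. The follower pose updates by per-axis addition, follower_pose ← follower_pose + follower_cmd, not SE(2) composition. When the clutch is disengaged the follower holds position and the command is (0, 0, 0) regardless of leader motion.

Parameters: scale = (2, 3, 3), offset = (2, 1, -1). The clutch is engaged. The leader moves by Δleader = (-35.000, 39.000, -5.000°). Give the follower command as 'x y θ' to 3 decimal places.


axis x: 2·-35.000 + 2 = -68.000
axis y: 3·39.000 + 1 = 118.000
axis θ: 3·-5.000 + -1 = -16.000

-68.000 118.000 -16.000


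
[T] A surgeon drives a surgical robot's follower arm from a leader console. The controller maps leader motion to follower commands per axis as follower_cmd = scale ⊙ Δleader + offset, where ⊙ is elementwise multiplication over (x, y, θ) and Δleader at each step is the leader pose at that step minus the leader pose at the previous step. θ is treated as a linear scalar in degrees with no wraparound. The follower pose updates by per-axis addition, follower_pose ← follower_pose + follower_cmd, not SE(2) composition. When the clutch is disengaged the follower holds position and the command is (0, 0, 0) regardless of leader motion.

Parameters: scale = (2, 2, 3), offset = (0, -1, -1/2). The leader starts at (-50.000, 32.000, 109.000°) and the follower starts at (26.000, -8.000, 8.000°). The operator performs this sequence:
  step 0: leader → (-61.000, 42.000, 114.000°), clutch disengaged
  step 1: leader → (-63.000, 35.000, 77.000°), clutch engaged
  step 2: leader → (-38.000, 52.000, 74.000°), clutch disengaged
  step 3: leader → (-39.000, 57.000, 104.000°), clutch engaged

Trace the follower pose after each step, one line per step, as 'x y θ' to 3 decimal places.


step 0: Δleader=(-11.000, 10.000, 5.000°), disengaged; cmd=(0,0,0) → follower holds at (26.000, -8.000, 8.000°)
step 1: Δleader=(-2.000, -7.000, -37.000°), engaged; cmd=(-4.000, -15.000, -111.500°) → follower=(22.000, -23.000, -103.500°)
step 2: Δleader=(25.000, 17.000, -3.000°), disengaged; cmd=(0,0,0) → follower holds at (22.000, -23.000, -103.500°)
step 3: Δleader=(-1.000, 5.000, 30.000°), engaged; cmd=(-2.000, 9.000, 89.500°) → follower=(20.000, -14.000, -14.000°)

26.000 -8.000 8.000
22.000 -23.000 -103.500
22.000 -23.000 -103.500
20.000 -14.000 -14.000
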